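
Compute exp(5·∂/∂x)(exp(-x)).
e^{- x - 5}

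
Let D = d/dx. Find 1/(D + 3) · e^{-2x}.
e^{- 2 x}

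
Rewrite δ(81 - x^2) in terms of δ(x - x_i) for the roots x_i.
\frac{\delta(x - 9) + \delta(x + 9)}{18}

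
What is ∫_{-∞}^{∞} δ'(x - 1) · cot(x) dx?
\frac{1}{\sin^{2}{\left(1 \right)}}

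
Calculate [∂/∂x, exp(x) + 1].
e^{x}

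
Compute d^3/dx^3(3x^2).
0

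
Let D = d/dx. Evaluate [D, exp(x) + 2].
e^{x}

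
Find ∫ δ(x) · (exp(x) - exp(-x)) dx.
0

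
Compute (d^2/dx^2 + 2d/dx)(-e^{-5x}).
- 15 e^{- 5 x}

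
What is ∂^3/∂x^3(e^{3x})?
27 e^{3 x}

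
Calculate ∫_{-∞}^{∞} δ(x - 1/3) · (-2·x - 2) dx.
- \frac{8}{3}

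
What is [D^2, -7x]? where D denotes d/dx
-14D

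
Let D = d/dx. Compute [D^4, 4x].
16D^{3}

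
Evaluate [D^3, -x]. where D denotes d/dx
-3D^{2}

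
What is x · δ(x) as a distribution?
0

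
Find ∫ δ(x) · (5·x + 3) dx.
3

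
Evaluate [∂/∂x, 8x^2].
16 x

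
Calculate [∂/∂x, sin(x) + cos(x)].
- \sin{\left(x \right)} + \cos{\left(x \right)}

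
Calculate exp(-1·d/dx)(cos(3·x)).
\cos{\left(3 x - 3 \right)}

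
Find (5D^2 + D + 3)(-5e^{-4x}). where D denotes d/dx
- 395 e^{- 4 x}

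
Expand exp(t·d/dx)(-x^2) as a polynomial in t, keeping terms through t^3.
- t^{2} - 2 t x - x^{2}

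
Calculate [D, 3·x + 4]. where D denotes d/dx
3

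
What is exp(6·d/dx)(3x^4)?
3 x^{4} + 72 x^{3} + 648 x^{2} + 2592 x + 3888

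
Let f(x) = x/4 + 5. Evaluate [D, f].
\frac{1}{4}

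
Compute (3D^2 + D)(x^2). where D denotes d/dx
2 x + 6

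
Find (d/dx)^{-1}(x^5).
\frac{x^{6}}{6}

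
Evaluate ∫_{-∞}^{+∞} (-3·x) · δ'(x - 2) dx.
3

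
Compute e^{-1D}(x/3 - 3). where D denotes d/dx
\frac{x}{3} - \frac{10}{3}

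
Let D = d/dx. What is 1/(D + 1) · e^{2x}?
\frac{e^{2 x}}{3}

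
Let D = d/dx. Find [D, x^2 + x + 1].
2 x + 1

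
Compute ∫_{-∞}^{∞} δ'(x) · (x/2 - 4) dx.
- \frac{1}{2}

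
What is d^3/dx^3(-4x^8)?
- 1344 x^{5}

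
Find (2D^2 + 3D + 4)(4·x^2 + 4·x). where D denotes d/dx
16 x^{2} + 40 x + 28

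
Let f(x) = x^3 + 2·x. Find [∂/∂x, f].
3 x^{2} + 2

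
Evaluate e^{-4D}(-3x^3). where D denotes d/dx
- 3 x^{3} + 36 x^{2} - 144 x + 192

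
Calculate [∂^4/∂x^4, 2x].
8\frac{d^{3}}{dx^{3}}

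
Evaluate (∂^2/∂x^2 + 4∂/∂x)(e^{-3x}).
- 3 e^{- 3 x}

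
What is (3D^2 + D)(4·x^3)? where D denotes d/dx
12 x \left(x + 6\right)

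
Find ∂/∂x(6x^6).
36 x^{5}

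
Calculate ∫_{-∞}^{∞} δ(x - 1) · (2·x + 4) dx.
6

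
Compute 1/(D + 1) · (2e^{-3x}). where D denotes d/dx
- e^{- 3 x}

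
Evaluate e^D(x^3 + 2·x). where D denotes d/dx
x^{3} + 3 x^{2} + 5 x + 3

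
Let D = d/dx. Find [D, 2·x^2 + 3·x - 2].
4 x + 3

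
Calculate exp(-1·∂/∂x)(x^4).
x^{4} - 4 x^{3} + 6 x^{2} - 4 x + 1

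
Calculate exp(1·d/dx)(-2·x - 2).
- 2 x - 4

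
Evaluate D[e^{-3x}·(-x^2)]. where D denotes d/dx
x \left(3 x - 2\right) e^{- 3 x}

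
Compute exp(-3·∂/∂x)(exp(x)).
e^{x - 3}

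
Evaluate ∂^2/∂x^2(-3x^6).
- 90 x^{4}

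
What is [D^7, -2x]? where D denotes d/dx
-14D^{6}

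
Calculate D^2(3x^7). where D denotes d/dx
126 x^{5}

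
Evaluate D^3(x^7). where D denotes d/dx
210 x^{4}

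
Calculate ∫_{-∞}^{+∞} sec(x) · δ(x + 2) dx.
\sec{\left(2 \right)}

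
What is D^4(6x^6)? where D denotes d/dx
2160 x^{2}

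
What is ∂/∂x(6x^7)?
42 x^{6}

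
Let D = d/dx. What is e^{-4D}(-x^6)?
- x^{6} + 24 x^{5} - 240 x^{4} + 1280 x^{3} - 3840 x^{2} + 6144 x - 4096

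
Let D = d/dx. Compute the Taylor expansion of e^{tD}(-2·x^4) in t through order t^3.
2 x \left(- 4 t^{3} - 6 t^{2} x - 4 t x^{2} - x^{3}\right)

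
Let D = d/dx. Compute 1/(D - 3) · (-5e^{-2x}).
e^{- 2 x}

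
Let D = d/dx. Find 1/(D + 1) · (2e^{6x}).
\frac{2 e^{6 x}}{7}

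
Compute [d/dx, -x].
-1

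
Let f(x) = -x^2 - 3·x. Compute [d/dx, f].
- 2 x - 3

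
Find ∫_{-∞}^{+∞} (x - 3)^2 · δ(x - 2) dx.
1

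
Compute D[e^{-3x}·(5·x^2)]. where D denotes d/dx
5 x \left(2 - 3 x\right) e^{- 3 x}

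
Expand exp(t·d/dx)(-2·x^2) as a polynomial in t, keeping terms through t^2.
- 2 t^{2} - 4 t x - 2 x^{2}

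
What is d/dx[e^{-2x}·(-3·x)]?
3 \left(2 x - 1\right) e^{- 2 x}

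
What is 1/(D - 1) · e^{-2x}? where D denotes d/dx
- \frac{e^{- 2 x}}{3}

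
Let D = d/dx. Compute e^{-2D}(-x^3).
- x^{3} + 6 x^{2} - 12 x + 8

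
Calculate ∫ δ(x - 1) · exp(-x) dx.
e^{-1}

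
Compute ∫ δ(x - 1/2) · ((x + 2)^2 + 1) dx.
\frac{29}{4}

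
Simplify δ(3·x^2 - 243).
\frac{\delta(x - 9) + \delta(x + 9)}{54}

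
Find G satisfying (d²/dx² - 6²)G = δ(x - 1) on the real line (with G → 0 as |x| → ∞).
-\frac{e^{-6|x - 1|}}{12}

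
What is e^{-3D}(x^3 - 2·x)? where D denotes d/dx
x^{3} - 9 x^{2} + 25 x - 21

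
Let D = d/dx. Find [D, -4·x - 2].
-4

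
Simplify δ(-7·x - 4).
\frac{\delta(x + 4/7)}{7}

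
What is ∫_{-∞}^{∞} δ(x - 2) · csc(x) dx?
\csc{\left(2 \right)}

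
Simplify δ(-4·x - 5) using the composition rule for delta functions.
\frac{\delta(x + 5/4)}{4}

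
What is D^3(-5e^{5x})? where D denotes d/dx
- 625 e^{5 x}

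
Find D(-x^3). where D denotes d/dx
- 3 x^{2}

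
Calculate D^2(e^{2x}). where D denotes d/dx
4 e^{2 x}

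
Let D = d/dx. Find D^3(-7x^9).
- 3528 x^{6}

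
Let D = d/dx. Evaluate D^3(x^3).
6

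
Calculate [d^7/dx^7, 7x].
49\frac{d^{6}}{dx^{6}}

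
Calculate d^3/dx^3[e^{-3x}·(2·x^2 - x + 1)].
9 \left(- 6 x^{2} + 15 x - 10\right) e^{- 3 x}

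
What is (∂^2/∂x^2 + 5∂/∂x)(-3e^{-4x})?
12 e^{- 4 x}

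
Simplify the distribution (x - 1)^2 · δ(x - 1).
0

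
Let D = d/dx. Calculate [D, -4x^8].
- 32 x^{7}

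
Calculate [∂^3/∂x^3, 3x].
9\frac{d^{2}}{dx^{2}}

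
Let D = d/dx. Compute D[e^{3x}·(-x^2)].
x \left(- 3 x - 2\right) e^{3 x}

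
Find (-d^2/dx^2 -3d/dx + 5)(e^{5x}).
- 35 e^{5 x}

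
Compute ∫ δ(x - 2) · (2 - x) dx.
0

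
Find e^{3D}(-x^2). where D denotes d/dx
- x^{2} - 6 x - 9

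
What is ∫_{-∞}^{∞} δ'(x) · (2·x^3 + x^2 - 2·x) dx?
2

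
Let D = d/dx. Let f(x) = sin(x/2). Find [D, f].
\frac{\cos{\left(\frac{x}{2} \right)}}{2}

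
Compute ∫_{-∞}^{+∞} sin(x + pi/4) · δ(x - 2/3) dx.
\sin{\left(\frac{2}{3} + \frac{\pi}{4} \right)}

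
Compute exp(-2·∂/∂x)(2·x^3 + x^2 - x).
2 x^{3} - 11 x^{2} + 19 x - 10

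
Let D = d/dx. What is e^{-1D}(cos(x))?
\cos{\left(x - 1 \right)}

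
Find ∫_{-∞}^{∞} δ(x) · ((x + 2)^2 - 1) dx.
3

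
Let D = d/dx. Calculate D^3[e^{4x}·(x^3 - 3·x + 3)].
\left(64 x^{3} + 144 x^{2} - 120 x + 54\right) e^{4 x}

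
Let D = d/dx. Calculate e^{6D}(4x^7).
4 x^{7} + 168 x^{6} + 3024 x^{5} + 30240 x^{4} + 181440 x^{3} + 653184 x^{2} + 1306368 x + 1119744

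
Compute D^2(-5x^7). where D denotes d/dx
- 210 x^{5}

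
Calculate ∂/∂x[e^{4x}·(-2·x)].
\left(- 8 x - 2\right) e^{4 x}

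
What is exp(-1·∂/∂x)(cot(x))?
\cot{\left(x - 1 \right)}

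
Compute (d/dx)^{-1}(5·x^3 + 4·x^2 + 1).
\frac{5 x^{4}}{4} + \frac{4 x^{3}}{3} + x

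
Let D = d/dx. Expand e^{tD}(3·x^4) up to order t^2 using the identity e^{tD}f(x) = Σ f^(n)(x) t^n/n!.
3 x^{2} \left(6 t^{2} + 4 t x + x^{2}\right)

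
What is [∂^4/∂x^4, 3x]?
12\frac{d^{3}}{dx^{3}}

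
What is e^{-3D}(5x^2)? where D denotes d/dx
5 x^{2} - 30 x + 45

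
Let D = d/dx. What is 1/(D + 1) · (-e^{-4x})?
\frac{e^{- 4 x}}{3}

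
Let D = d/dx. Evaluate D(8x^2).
16 x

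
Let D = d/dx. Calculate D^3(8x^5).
480 x^{2}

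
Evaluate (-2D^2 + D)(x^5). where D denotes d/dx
5 x^{3} \left(x - 8\right)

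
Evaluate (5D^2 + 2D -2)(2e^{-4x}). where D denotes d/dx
140 e^{- 4 x}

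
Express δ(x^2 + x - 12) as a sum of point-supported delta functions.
\frac{\delta(x + 4) + \delta(x - 3)}{7}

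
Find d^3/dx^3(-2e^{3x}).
- 54 e^{3 x}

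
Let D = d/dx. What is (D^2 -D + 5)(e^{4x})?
17 e^{4 x}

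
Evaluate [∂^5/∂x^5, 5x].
25\frac{d^{4}}{dx^{4}}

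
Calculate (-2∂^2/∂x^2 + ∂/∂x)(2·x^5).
10 x^{3} \left(x - 8\right)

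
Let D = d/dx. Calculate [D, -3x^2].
- 6 x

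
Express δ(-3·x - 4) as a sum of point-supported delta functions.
\frac{\delta(x + 4/3)}{3}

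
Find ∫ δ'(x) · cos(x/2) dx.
0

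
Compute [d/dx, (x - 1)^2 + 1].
2 x - 2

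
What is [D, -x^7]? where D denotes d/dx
- 7 x^{6}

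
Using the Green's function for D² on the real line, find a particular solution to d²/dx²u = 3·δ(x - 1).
\frac{3|x - 1|}{2}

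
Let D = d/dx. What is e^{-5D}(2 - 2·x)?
12 - 2 x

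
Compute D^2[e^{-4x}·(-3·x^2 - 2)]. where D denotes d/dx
2 \left(- 24 x^{2} + 24 x - 19\right) e^{- 4 x}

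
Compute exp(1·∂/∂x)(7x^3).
7 x^{3} + 21 x^{2} + 21 x + 7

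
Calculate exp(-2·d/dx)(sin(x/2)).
\sin{\left(\frac{x}{2} - 1 \right)}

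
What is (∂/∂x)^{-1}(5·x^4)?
x^{5}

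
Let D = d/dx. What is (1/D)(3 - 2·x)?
- x^{2} + 3 x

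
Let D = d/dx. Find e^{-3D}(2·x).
2 x - 6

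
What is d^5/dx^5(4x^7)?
10080 x^{2}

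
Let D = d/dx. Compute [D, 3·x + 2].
3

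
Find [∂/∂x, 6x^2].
12 x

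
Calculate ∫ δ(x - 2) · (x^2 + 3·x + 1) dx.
11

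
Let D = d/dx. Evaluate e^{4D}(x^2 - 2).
x^{2} + 8 x + 14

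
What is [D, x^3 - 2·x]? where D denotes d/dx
3 x^{2} - 2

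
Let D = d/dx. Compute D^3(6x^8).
2016 x^{5}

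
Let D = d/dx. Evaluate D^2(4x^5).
80 x^{3}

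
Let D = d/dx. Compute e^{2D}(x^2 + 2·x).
x^{2} + 6 x + 8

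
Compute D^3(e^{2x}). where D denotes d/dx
8 e^{2 x}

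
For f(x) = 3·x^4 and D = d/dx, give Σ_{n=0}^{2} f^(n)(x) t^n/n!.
3 x^{2} \left(6 t^{2} + 4 t x + x^{2}\right)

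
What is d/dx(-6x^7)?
- 42 x^{6}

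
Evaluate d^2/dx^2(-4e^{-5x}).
- 100 e^{- 5 x}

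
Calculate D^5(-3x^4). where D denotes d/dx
0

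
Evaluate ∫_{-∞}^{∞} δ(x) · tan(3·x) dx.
0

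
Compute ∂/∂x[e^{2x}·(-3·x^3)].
x^{2} \left(- 6 x - 9\right) e^{2 x}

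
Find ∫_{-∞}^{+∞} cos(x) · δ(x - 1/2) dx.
\cos{\left(\frac{1}{2} \right)}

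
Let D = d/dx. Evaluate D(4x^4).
16 x^{3}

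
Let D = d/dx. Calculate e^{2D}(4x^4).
4 x^{4} + 32 x^{3} + 96 x^{2} + 128 x + 64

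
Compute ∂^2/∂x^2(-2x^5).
- 40 x^{3}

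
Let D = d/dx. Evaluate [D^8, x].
8D^{7}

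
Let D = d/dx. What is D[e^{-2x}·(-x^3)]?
x^{2} \left(2 x - 3\right) e^{- 2 x}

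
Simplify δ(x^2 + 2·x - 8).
\frac{\delta(x + 4) + \delta(x - 2)}{6}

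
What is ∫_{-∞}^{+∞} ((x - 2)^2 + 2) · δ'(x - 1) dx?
2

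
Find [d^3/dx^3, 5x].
15\frac{d^{2}}{dx^{2}}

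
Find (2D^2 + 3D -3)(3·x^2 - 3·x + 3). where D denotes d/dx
- 9 x^{2} + 27 x - 6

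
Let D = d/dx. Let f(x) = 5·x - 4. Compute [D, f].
5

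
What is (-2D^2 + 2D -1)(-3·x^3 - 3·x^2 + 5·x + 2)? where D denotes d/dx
3 x^{3} - 15 x^{2} + 19 x + 20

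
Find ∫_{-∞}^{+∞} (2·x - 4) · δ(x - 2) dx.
0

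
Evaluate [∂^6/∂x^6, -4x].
-24\frac{d^{5}}{dx^{5}}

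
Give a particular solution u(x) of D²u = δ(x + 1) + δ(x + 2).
\frac{|x + 1|}{2} + \frac{|x + 2|}{2}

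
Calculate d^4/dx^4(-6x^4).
-144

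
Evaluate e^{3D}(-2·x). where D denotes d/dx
- 2 x - 6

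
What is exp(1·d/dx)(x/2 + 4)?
\frac{x}{2} + \frac{9}{2}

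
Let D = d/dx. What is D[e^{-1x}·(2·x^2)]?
2 x \left(2 - x\right) e^{- x}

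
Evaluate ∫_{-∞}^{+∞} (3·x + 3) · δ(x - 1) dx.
6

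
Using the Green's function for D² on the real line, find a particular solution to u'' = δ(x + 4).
\frac{|x + 4|}{2}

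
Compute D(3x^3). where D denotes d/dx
9 x^{2}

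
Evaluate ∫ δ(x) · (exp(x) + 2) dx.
3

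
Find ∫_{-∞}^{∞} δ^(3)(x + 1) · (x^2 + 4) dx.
0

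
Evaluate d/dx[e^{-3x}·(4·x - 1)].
\left(7 - 12 x\right) e^{- 3 x}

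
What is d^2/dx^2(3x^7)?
126 x^{5}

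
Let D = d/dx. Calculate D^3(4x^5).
240 x^{2}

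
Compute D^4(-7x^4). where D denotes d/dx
-168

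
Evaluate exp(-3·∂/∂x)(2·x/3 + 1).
\frac{2 x}{3} - 1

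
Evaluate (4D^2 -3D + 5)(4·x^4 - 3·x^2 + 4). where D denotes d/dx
20 x^{4} - 48 x^{3} + 177 x^{2} + 18 x - 4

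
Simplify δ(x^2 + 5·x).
\frac{\delta(x + 5) + \delta(x)}{5}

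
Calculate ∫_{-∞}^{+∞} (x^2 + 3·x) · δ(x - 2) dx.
10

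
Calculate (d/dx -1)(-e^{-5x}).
6 e^{- 5 x}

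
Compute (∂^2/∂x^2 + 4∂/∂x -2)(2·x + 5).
- 4 x - 2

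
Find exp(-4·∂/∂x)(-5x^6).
- 5 x^{6} + 120 x^{5} - 1200 x^{4} + 6400 x^{3} - 19200 x^{2} + 30720 x - 20480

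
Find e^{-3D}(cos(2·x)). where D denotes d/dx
\cos{\left(2 x - 6 \right)}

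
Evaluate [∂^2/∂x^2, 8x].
16\frac{d}{dx}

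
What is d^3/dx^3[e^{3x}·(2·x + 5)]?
\left(54 x + 189\right) e^{3 x}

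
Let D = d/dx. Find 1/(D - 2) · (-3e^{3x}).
- 3 e^{3 x}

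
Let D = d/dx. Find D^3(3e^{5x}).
375 e^{5 x}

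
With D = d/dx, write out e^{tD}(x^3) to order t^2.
x \left(3 t^{2} + 3 t x + x^{2}\right)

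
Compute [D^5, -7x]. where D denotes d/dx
-35D^{4}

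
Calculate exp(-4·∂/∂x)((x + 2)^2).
x^{2} - 4 x + 4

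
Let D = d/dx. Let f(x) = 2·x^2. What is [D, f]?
4 x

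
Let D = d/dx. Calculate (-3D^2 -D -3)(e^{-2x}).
- 13 e^{- 2 x}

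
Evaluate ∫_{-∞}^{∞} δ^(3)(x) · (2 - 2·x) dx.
0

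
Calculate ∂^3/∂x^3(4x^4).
96 x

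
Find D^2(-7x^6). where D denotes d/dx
- 210 x^{4}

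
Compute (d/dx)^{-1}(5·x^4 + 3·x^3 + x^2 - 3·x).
x^{5} + \frac{3 x^{4}}{4} + \frac{x^{3}}{3} - \frac{3 x^{2}}{2}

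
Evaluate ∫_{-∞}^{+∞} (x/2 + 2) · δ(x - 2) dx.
3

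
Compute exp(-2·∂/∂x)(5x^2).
5 x^{2} - 20 x + 20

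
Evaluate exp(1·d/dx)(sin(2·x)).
\sin{\left(2 x + 2 \right)}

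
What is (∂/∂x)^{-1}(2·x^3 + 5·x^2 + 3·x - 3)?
\frac{x^{4}}{2} + \frac{5 x^{3}}{3} + \frac{3 x^{2}}{2} - 3 x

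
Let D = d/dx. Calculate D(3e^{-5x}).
- 15 e^{- 5 x}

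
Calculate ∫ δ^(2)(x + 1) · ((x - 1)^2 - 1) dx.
2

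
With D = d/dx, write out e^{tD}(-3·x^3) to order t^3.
- 3 t^{3} - 9 t^{2} x - 9 t x^{2} - 3 x^{3}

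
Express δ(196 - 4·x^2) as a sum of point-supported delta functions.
\frac{\delta(x - 7) + \delta(x + 7)}{56}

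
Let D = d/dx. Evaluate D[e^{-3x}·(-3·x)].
3 \left(3 x - 1\right) e^{- 3 x}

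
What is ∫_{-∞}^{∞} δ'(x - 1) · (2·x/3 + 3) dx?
- \frac{2}{3}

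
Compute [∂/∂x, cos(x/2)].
- \frac{\sin{\left(\frac{x}{2} \right)}}{2}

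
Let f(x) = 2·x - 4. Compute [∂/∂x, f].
2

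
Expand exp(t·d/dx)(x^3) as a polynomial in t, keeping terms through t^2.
x \left(3 t^{2} + 3 t x + x^{2}\right)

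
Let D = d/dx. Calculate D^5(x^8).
6720 x^{3}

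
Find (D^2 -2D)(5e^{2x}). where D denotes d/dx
0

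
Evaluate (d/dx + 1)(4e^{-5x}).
- 16 e^{- 5 x}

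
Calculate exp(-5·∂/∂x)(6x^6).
6 x^{6} - 180 x^{5} + 2250 x^{4} - 15000 x^{3} + 56250 x^{2} - 112500 x + 93750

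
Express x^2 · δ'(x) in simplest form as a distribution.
0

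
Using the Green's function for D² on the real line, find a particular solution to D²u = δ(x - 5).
\frac{|x - 5|}{2}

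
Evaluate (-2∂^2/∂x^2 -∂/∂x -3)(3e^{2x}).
- 39 e^{2 x}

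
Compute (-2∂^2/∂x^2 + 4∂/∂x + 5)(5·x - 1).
25 x + 15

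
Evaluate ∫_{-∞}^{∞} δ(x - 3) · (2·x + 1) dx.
7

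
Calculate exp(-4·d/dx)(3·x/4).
\frac{3 x}{4} - 3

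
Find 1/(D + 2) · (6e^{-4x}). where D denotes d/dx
- 3 e^{- 4 x}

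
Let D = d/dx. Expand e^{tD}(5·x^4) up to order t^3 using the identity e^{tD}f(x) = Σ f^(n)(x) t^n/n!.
5 x \left(4 t^{3} + 6 t^{2} x + 4 t x^{2} + x^{3}\right)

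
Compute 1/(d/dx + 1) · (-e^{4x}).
- \frac{e^{4 x}}{5}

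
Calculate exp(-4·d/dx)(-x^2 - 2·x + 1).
- x^{2} + 6 x - 7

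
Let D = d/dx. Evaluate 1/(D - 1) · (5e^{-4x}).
- e^{- 4 x}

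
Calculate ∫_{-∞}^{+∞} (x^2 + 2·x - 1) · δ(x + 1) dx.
-2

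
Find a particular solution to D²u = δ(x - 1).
\frac{|x - 1|}{2}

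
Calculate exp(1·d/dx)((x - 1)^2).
x^{2}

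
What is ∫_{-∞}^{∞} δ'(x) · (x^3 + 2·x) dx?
-2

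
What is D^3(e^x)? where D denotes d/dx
e^{x}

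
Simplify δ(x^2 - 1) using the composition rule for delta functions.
\frac{\delta(x - 1) + \delta(x + 1)}{2}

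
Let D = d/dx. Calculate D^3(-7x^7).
- 1470 x^{4}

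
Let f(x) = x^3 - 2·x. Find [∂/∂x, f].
3 x^{2} - 2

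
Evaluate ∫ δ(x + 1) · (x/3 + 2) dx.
\frac{5}{3}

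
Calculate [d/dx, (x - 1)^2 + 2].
2 x - 2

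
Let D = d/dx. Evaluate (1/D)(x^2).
\frac{x^{3}}{3}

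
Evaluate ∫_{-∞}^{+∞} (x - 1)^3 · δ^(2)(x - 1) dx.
0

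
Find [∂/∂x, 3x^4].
12 x^{3}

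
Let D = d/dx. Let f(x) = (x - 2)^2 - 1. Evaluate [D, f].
2 x - 4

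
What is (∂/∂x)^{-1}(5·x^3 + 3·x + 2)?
\frac{5 x^{4}}{4} + \frac{3 x^{2}}{2} + 2 x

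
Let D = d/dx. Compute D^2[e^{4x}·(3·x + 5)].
\left(48 x + 104\right) e^{4 x}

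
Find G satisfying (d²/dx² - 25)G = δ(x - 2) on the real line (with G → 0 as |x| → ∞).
-\frac{e^{-5|x - 2|}}{10}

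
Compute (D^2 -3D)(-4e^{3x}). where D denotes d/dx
0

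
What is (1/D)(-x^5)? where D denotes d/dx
- \frac{x^{6}}{6}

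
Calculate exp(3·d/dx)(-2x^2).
- 2 x^{2} - 12 x - 18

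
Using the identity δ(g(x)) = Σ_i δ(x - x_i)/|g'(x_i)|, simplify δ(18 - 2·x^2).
\frac{\delta(x - 3) + \delta(x + 3)}{12}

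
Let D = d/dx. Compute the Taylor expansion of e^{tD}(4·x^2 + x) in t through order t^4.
4 t^{2} + t \left(8 x + 1\right) + 4 x^{2} + x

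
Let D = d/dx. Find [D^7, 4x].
28D^{6}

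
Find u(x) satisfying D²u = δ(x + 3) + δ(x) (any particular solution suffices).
\frac{|x + 3|}{2} + \frac{|x|}{2}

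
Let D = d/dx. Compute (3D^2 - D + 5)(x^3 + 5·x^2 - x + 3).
5 x^{3} + 22 x^{2} + 3 x + 46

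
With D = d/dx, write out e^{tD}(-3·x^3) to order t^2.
3 x \left(- 3 t^{2} - 3 t x - x^{2}\right)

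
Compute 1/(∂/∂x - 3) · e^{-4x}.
- \frac{e^{- 4 x}}{7}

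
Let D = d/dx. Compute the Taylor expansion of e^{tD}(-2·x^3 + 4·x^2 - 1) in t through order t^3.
- 2 t^{3} - t^{2} \left(6 x - 4\right) - 2 t x \left(3 x - 4\right) - 2 x^{3} + 4 x^{2} - 1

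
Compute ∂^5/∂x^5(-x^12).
- 95040 x^{7}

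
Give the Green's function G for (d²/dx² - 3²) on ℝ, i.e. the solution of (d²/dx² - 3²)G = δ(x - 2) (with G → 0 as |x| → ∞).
-\frac{e^{-3|x - 2|}}{6}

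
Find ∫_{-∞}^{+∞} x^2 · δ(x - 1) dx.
1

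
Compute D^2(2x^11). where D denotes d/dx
220 x^{9}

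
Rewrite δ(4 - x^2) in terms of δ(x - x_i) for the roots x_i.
\frac{\delta(x - 2) + \delta(x + 2)}{4}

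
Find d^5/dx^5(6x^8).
40320 x^{3}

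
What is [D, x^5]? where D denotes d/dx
5 x^{4}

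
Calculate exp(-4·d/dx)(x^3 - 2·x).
x^{3} - 12 x^{2} + 46 x - 56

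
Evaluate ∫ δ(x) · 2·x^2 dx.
0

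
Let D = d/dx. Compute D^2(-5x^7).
- 210 x^{5}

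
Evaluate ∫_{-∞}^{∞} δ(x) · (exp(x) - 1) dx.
0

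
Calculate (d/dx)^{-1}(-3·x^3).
- \frac{3 x^{4}}{4}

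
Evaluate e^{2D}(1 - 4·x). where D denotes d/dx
- 4 x - 7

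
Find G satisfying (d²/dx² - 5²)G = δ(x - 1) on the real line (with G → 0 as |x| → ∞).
-\frac{e^{-5|x - 1|}}{10}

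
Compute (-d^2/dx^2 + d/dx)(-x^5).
5 x^{3} \left(4 - x\right)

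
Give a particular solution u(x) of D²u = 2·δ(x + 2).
|x + 2|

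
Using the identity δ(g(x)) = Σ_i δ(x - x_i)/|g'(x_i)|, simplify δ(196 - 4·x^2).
\frac{\delta(x - 7) + \delta(x + 7)}{56}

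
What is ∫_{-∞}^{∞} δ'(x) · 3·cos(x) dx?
0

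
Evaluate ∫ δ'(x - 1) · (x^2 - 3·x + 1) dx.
1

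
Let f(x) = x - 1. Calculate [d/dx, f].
1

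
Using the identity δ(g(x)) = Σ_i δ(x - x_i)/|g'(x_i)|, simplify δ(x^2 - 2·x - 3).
\frac{\delta(x - 3) + \delta(x + 1)}{4}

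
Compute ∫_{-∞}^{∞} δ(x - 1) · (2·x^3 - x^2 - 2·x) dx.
-1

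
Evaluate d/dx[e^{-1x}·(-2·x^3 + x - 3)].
\left(2 x^{3} - 6 x^{2} - x + 4\right) e^{- x}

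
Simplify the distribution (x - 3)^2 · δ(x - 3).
0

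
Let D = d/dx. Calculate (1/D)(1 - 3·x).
- \frac{3 x^{2}}{2} + x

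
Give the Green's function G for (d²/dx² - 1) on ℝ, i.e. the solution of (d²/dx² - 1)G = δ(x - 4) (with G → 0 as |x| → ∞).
-\frac{e^{-|x - 4|}}{2}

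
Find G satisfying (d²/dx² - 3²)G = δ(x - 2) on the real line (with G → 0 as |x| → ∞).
-\frac{e^{-3|x - 2|}}{6}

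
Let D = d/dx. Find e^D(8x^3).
8 x^{3} + 24 x^{2} + 24 x + 8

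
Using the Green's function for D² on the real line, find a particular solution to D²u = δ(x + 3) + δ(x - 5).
\frac{|x + 3|}{2} + \frac{|x - 5|}{2}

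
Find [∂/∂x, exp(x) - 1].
e^{x}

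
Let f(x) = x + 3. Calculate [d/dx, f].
1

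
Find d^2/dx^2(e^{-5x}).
25 e^{- 5 x}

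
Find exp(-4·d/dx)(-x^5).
- x^{5} + 20 x^{4} - 160 x^{3} + 640 x^{2} - 1280 x + 1024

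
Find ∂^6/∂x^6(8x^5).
0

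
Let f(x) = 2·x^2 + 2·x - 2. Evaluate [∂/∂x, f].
4 x + 2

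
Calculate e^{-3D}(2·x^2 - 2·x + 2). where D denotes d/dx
2 x^{2} - 14 x + 26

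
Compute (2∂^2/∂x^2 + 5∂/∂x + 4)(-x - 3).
- 4 x - 17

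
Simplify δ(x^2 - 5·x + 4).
\frac{\delta(x - 4) + \delta(x - 1)}{3}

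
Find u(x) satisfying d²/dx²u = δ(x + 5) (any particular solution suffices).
\frac{|x + 5|}{2}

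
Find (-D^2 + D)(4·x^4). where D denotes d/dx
16 x^{2} \left(x - 3\right)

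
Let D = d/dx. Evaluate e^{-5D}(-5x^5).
- 5 x^{5} + 125 x^{4} - 1250 x^{3} + 6250 x^{2} - 15625 x + 15625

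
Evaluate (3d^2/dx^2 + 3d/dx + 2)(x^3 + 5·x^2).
2 x^{3} + 19 x^{2} + 48 x + 30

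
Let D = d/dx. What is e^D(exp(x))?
e^{x + 1}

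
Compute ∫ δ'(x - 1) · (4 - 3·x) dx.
3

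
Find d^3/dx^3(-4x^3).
-24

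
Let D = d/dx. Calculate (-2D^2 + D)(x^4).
4 x^{2} \left(x - 6\right)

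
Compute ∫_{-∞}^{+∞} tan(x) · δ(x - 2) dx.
\tan{\left(2 \right)}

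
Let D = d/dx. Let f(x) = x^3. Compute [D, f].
3 x^{2}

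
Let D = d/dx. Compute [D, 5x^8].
40 x^{7}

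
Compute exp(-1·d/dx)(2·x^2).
2 x^{2} - 4 x + 2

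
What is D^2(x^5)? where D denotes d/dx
20 x^{3}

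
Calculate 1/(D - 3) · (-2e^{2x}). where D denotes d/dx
2 e^{2 x}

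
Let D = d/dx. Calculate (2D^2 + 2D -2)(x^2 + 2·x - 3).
14 - 2 x^{2}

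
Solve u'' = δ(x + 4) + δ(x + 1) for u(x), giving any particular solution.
\frac{|x + 4|}{2} + \frac{|x + 1|}{2}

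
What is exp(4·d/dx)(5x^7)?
5 x^{7} + 140 x^{6} + 1680 x^{5} + 11200 x^{4} + 44800 x^{3} + 107520 x^{2} + 143360 x + 81920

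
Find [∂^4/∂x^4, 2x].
8\frac{d^{3}}{dx^{3}}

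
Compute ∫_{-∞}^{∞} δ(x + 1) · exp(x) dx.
e^{-1}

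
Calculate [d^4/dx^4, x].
4\frac{d^{3}}{dx^{3}}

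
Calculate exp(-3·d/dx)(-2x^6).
- 2 x^{6} + 36 x^{5} - 270 x^{4} + 1080 x^{3} - 2430 x^{2} + 2916 x - 1458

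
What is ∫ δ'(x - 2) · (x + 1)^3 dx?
-27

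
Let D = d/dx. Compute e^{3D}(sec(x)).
\sec{\left(x + 3 \right)}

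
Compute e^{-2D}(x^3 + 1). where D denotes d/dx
x^{3} - 6 x^{2} + 12 x - 7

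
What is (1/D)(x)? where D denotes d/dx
\frac{x^{2}}{2}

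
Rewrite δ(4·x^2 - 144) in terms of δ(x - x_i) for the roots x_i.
\frac{\delta(x - 6) + \delta(x + 6)}{48}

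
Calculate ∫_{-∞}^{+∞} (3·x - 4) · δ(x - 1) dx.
-1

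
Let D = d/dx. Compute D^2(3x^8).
168 x^{6}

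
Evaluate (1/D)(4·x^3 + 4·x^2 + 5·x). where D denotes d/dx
x^{4} + \frac{4 x^{3}}{3} + \frac{5 x^{2}}{2}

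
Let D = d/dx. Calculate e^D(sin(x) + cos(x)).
\sqrt{2} \sin{\left(x + \frac{\pi}{4} + 1 \right)}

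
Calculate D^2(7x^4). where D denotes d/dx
84 x^{2}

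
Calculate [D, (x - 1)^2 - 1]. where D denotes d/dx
2 x - 2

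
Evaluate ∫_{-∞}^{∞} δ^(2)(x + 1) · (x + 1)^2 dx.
2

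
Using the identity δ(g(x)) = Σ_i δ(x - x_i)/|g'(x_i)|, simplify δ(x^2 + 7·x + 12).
\frac{\delta(x + 3) + \delta(x + 4)}{1}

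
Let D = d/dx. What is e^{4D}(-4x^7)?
- 4 x^{7} - 112 x^{6} - 1344 x^{5} - 8960 x^{4} - 35840 x^{3} - 86016 x^{2} - 114688 x - 65536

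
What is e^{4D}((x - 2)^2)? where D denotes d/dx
x^{2} + 4 x + 4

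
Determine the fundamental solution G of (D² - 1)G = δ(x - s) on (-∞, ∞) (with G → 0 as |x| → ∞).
-\frac{e^{-|x-s|}}{2}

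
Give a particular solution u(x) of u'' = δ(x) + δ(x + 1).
\frac{|x|}{2} + \frac{|x + 1|}{2}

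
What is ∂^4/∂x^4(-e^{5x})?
- 625 e^{5 x}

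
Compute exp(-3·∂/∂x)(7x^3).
7 x^{3} - 63 x^{2} + 189 x - 189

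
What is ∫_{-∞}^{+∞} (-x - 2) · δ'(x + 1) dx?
1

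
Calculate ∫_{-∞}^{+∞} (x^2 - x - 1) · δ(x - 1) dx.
-1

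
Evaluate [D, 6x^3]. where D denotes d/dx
18 x^{2}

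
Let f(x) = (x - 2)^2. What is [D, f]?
2 x - 4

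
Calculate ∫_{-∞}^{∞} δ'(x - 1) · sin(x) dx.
- \cos{\left(1 \right)}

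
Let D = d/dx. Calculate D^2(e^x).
e^{x}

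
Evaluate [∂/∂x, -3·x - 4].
-3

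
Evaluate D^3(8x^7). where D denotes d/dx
1680 x^{4}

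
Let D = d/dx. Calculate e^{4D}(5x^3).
5 x^{3} + 60 x^{2} + 240 x + 320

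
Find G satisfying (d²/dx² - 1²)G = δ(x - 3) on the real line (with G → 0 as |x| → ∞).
-\frac{e^{-|x - 3|}}{2}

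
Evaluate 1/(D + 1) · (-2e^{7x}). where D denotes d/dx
- \frac{e^{7 x}}{4}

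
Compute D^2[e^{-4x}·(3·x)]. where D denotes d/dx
24 \left(2 x - 1\right) e^{- 4 x}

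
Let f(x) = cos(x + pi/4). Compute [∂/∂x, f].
- \sin{\left(x + \frac{\pi}{4} \right)}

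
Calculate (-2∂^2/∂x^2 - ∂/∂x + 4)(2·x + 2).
8 x + 6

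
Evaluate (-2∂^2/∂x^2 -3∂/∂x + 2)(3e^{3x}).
- 75 e^{3 x}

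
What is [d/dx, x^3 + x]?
3 x^{2} + 1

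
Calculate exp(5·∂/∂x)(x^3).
x^{3} + 15 x^{2} + 75 x + 125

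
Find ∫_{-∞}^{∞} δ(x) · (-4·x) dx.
0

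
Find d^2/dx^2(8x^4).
96 x^{2}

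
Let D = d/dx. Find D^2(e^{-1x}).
e^{- x}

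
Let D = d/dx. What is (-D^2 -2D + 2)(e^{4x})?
- 22 e^{4 x}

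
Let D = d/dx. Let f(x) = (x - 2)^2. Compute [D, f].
2 x - 4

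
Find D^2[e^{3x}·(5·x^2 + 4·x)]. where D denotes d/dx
\left(45 x^{2} + 96 x + 34\right) e^{3 x}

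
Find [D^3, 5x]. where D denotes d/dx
15D^{2}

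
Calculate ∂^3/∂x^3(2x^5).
120 x^{2}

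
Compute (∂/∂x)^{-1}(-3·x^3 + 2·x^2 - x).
- \frac{3 x^{4}}{4} + \frac{2 x^{3}}{3} - \frac{x^{2}}{2}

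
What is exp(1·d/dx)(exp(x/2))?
e^{\frac{x}{2} + \frac{1}{2}}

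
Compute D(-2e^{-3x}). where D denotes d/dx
6 e^{- 3 x}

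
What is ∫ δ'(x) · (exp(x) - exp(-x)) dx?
-2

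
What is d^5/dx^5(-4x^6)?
- 2880 x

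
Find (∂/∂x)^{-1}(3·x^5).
\frac{x^{6}}{2}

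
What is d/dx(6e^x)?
6 e^{x}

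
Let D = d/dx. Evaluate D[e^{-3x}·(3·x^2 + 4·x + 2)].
\left(- 9 x^{2} - 6 x - 2\right) e^{- 3 x}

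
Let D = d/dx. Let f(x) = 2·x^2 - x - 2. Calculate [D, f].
4 x - 1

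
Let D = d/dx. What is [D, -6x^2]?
- 12 x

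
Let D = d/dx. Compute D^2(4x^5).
80 x^{3}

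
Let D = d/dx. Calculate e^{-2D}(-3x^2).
- 3 x^{2} + 12 x - 12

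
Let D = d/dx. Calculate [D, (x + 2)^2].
2 x + 4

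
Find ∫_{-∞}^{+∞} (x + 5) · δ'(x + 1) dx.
-1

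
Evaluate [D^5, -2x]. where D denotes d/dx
-10D^{4}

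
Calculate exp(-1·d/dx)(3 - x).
4 - x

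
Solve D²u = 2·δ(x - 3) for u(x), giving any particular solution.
|x - 3|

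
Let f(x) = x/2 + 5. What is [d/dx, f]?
\frac{1}{2}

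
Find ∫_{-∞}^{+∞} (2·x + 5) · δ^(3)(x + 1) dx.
0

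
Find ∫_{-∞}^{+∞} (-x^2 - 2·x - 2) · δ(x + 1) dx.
-1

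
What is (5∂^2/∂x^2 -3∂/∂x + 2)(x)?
2 x - 3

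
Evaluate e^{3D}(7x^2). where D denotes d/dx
7 x^{2} + 42 x + 63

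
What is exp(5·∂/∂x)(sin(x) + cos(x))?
\sqrt{2} \sin{\left(x + \frac{\pi}{4} + 5 \right)}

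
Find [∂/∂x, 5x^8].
40 x^{7}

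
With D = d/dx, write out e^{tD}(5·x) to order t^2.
5 t + 5 x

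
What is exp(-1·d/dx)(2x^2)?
2 x^{2} - 4 x + 2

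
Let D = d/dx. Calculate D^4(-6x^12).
- 71280 x^{8}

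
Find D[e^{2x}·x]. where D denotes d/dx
\left(2 x + 1\right) e^{2 x}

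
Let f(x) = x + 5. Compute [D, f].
1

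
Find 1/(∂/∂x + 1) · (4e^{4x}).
\frac{4 e^{4 x}}{5}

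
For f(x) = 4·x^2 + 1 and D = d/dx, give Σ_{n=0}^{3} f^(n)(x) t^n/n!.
4 t^{2} + 8 t x + 4 x^{2} + 1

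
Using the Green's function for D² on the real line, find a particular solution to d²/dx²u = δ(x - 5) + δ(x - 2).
\frac{|x - 5|}{2} + \frac{|x - 2|}{2}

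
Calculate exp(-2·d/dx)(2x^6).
2 x^{6} - 24 x^{5} + 120 x^{4} - 320 x^{3} + 480 x^{2} - 384 x + 128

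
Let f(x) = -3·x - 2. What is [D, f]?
-3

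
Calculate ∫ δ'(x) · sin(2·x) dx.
-2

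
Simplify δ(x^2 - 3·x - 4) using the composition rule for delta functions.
\frac{\delta(x + 1) + \delta(x - 4)}{5}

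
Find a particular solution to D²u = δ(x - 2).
\frac{|x - 2|}{2}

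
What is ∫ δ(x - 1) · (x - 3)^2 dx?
4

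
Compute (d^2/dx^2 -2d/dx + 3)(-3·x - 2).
- 9 x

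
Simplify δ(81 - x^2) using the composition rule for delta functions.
\frac{\delta(x - 9) + \delta(x + 9)}{18}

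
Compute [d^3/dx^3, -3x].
-9\frac{d^{2}}{dx^{2}}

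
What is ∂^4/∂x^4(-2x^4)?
-48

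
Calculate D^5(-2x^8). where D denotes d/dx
- 13440 x^{3}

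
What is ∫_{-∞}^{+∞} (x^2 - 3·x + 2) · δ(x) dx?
2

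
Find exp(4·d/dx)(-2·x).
- 2 x - 8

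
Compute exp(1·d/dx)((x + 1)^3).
x^{3} + 6 x^{2} + 12 x + 8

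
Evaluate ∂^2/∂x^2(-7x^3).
- 42 x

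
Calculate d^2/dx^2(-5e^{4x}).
- 80 e^{4 x}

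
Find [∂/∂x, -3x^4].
- 12 x^{3}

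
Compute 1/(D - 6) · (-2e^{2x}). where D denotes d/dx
\frac{e^{2 x}}{2}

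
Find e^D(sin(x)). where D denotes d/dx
\sin{\left(x + 1 \right)}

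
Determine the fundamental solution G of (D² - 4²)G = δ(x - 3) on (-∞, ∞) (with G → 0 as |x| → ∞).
-\frac{e^{-4|x - 3|}}{8}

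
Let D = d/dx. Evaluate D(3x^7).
21 x^{6}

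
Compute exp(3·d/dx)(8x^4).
8 x^{4} + 96 x^{3} + 432 x^{2} + 864 x + 648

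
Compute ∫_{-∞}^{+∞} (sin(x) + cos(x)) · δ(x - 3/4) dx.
\sqrt{2} \sin{\left(\frac{3}{4} + \frac{\pi}{4} \right)}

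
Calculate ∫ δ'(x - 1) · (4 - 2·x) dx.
2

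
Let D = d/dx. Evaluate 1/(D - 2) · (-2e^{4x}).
- e^{4 x}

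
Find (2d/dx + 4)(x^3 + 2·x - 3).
4 x^{3} + 6 x^{2} + 8 x - 8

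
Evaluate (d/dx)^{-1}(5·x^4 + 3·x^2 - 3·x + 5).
x^{5} + x^{3} - \frac{3 x^{2}}{2} + 5 x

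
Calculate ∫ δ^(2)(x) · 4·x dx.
0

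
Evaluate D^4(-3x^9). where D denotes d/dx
- 9072 x^{5}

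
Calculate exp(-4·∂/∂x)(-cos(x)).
- \cos{\left(x - 4 \right)}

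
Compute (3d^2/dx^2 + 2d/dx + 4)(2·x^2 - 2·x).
8 x^{2} + 8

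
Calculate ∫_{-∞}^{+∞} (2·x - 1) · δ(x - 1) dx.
1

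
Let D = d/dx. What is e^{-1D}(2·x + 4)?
2 x + 2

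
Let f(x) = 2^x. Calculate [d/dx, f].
2^{x} \log{\left(2 \right)}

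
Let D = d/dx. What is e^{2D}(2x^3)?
2 x^{3} + 12 x^{2} + 24 x + 16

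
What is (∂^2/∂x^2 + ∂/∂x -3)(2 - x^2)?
3 x^{2} - 2 x - 8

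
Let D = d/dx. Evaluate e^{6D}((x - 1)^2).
x^{2} + 10 x + 25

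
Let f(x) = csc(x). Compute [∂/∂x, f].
- \cot{\left(x \right)} \csc{\left(x \right)}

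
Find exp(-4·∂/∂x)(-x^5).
- x^{5} + 20 x^{4} - 160 x^{3} + 640 x^{2} - 1280 x + 1024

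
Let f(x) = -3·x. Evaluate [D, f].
-3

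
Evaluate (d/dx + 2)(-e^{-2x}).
0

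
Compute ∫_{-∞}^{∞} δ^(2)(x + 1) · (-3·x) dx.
0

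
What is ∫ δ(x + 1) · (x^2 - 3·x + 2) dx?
6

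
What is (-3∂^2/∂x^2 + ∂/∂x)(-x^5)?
5 x^{3} \left(12 - x\right)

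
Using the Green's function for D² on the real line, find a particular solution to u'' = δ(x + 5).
\frac{|x + 5|}{2}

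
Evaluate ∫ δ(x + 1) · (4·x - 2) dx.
-6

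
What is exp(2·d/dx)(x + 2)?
x + 4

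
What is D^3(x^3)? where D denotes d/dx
6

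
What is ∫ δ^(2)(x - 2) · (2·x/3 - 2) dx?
0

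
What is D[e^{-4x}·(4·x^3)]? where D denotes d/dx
x^{2} \left(12 - 16 x\right) e^{- 4 x}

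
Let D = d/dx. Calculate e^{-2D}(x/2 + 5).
\frac{x}{2} + 4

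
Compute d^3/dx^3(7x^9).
3528 x^{6}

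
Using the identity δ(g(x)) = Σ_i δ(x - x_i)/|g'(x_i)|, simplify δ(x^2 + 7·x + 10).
\frac{\delta(x + 5) + \delta(x + 2)}{3}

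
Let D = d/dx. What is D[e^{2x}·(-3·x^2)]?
6 x \left(- x - 1\right) e^{2 x}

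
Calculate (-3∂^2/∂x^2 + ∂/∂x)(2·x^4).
8 x^{2} \left(x - 9\right)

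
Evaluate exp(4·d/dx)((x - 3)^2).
x^{2} + 2 x + 1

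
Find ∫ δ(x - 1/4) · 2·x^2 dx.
\frac{1}{8}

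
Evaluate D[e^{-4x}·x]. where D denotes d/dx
\left(1 - 4 x\right) e^{- 4 x}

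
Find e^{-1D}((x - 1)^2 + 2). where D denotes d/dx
x^{2} - 4 x + 6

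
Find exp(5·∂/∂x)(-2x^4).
- 2 x^{4} - 40 x^{3} - 300 x^{2} - 1000 x - 1250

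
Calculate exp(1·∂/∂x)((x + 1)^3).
x^{3} + 6 x^{2} + 12 x + 8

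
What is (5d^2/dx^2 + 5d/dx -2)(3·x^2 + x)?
- 6 x^{2} + 28 x + 35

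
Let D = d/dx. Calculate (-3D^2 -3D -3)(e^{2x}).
- 21 e^{2 x}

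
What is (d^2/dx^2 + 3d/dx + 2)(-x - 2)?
- 2 x - 7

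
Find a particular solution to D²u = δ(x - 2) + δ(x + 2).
\frac{|x - 2|}{2} + \frac{|x + 2|}{2}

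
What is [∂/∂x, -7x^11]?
- 77 x^{10}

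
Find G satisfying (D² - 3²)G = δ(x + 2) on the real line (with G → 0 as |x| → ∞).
-\frac{e^{-3|x + 2|}}{6}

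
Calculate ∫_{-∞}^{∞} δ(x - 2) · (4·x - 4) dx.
4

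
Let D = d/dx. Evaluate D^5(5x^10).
151200 x^{5}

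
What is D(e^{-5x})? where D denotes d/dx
- 5 e^{- 5 x}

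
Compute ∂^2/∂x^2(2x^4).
24 x^{2}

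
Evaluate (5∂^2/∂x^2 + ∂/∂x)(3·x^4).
12 x^{2} \left(x + 15\right)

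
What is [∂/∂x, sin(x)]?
\cos{\left(x \right)}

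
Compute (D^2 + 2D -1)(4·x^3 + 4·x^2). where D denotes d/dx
- 4 x^{3} + 20 x^{2} + 40 x + 8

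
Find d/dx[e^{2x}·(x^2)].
2 x \left(x + 1\right) e^{2 x}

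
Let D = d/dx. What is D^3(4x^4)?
96 x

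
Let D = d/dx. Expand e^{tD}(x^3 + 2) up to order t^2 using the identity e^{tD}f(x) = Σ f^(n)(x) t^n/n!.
3 t^{2} x + 3 t x^{2} + x^{3} + 2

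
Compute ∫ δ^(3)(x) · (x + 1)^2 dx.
0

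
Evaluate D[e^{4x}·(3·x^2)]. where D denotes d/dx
6 x \left(2 x + 1\right) e^{4 x}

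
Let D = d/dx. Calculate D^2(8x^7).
336 x^{5}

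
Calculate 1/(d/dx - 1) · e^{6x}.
\frac{e^{6 x}}{5}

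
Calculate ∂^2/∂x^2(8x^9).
576 x^{7}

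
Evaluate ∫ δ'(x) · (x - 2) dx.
-1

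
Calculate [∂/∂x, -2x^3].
- 6 x^{2}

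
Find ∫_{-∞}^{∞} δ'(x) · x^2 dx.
0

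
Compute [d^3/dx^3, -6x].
-18\frac{d^{2}}{dx^{2}}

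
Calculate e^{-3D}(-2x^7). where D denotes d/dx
- 2 x^{7} + 42 x^{6} - 378 x^{5} + 1890 x^{4} - 5670 x^{3} + 10206 x^{2} - 10206 x + 4374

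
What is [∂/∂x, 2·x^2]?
4 x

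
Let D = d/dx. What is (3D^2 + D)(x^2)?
2 x + 6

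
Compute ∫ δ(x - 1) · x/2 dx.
\frac{1}{2}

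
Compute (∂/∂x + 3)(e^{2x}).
5 e^{2 x}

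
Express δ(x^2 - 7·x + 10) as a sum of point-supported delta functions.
\frac{\delta(x - 2) + \delta(x - 5)}{3}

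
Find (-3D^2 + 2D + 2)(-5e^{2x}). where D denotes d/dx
30 e^{2 x}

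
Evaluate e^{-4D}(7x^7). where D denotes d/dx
7 x^{7} - 196 x^{6} + 2352 x^{5} - 15680 x^{4} + 62720 x^{3} - 150528 x^{2} + 200704 x - 114688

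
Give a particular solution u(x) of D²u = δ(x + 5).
\frac{|x + 5|}{2}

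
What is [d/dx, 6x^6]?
36 x^{5}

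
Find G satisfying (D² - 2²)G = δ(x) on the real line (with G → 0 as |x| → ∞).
-\frac{e^{-2|x|}}{4}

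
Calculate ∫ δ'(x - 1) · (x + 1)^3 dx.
-12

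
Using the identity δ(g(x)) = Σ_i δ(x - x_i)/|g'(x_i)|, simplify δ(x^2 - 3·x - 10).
\frac{\delta(x + 2) + \delta(x - 5)}{7}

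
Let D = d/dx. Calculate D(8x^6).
48 x^{5}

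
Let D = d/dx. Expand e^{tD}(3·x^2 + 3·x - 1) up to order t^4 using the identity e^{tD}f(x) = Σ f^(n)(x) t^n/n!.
3 t^{2} + 3 t \left(2 x + 1\right) + 3 x^{2} + 3 x - 1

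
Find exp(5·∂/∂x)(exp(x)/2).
\frac{e^{x + 5}}{2}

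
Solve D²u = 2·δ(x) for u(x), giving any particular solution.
|x|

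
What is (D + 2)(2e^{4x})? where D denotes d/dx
12 e^{4 x}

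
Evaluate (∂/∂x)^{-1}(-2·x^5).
- \frac{x^{6}}{3}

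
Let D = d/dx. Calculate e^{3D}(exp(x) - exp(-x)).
2 \sinh{\left(x + 3 \right)}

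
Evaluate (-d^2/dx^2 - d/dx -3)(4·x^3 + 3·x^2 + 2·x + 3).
- 12 x^{3} - 21 x^{2} - 36 x - 17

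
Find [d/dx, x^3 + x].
3 x^{2} + 1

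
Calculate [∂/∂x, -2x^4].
- 8 x^{3}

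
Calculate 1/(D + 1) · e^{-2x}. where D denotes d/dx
- e^{- 2 x}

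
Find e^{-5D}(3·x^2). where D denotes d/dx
3 x^{2} - 30 x + 75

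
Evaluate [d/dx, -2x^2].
- 4 x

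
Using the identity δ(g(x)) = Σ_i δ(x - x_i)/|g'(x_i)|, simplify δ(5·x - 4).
\frac{\delta(x - 4/5)}{5}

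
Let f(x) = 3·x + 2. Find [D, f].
3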